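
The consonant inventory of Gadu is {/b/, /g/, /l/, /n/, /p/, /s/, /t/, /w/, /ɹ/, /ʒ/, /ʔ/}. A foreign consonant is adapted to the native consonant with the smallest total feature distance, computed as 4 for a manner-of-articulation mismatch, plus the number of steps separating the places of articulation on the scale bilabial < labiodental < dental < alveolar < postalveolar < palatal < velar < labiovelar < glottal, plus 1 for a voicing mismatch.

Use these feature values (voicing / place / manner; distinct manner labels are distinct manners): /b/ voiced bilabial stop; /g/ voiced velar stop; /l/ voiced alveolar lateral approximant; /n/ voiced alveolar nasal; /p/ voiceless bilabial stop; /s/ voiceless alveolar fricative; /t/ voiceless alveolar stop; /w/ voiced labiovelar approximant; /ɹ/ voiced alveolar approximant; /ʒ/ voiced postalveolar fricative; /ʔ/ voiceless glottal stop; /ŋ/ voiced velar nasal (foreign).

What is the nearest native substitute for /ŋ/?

n

/n/ is closest: same manner (nasal), place distance 3 (velar→alveolar), same voicing; total 3. Next closest is /g/ at distance 4.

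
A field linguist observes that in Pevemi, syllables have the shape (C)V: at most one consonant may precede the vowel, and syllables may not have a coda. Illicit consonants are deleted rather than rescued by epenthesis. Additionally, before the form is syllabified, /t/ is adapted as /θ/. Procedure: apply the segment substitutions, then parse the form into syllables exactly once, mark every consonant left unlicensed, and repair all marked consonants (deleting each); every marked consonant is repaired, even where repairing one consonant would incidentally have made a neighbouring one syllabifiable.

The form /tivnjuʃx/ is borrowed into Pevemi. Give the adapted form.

θiju

Substitution: /t/ → /θ/, giving /θivnjuʃx/.
Syllabifying with onset maximization leaves /v/, /n/, /ʃ/, /x/ stranded (no codas are permitted; onsets are limited to one consonant).
Deletion applies to /v/, /n/, /ʃ/, /x/.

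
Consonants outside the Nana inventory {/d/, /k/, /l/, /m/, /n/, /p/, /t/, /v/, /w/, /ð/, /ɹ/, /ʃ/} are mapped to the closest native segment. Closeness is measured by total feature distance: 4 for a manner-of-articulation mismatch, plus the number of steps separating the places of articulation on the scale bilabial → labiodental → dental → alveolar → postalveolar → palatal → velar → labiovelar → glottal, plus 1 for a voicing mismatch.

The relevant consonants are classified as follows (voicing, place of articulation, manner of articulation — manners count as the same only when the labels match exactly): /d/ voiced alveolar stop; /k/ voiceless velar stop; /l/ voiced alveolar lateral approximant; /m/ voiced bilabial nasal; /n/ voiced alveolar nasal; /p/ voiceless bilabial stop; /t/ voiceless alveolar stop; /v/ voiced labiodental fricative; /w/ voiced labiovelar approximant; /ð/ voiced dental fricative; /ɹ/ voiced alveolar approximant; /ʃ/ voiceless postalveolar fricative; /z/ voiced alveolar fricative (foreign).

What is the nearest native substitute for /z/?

ð

/ð/ is closest: same manner (fricative), place distance 1 (alveolar→dental), same voicing; total 1. Next closest is /v/ at distance 2.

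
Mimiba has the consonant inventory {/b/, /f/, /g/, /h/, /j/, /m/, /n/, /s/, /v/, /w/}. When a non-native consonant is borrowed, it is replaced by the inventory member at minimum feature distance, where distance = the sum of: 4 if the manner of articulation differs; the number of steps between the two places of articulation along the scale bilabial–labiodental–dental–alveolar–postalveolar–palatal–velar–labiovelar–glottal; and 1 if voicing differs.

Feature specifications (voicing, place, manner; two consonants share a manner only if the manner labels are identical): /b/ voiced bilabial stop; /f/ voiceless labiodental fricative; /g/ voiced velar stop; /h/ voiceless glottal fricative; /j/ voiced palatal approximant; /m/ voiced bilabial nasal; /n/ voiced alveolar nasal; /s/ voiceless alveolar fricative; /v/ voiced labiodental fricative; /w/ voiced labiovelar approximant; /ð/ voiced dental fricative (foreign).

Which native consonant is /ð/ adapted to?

/v/ is closest: same manner (fricative), place distance 1 (dental→labiodental), same voicing; total 1. Next closest is /f/ at distance 2.

v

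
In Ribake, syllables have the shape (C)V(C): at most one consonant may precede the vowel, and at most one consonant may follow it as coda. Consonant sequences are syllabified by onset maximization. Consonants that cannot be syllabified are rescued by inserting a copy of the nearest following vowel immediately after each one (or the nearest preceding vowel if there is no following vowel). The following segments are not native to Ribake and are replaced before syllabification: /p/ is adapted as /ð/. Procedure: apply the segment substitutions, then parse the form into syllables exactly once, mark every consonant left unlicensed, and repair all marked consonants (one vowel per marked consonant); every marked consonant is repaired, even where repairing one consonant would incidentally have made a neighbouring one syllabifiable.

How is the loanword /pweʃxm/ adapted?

ðeweʃxeme

Substitution: /p/ → /ð/, giving /ðweʃxm/.
Under (C)V(C), the unsyllabifiable consonants are /ð/, /x/, /m/ (at most one coda consonant is licensed; onsets are limited to one consonant).
Inserting the epenthetic vowel yields /ð/ → /ðe/, /x/ → /xe/, /m/ → /me/.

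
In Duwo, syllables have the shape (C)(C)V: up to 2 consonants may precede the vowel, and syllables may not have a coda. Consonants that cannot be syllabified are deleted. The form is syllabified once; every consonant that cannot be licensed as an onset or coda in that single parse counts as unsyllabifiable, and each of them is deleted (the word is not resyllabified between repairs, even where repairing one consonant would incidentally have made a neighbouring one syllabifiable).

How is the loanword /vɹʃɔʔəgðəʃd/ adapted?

ɹʃɔʔəgðə

Syllabifying with onset maximization leaves /v/, /ʃ/, /d/ stranded (no codas are permitted; onsets may contain at most 2 consonants).
Deletion applies to /v/, /ʃ/, /d/.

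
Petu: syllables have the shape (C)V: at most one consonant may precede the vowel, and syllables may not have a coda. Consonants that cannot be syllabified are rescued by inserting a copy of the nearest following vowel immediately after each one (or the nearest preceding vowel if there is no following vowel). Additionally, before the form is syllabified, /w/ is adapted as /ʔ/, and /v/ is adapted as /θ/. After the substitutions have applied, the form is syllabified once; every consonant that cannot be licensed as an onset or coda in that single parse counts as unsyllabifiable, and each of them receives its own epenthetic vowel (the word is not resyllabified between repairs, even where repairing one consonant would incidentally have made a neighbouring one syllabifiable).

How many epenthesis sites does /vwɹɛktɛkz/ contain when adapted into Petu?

5

After substitution the input is /θʔɹɛktɛkz/.
The unsyllabifiable consonants are /θ/, /ʔ/, /k/, /k/, /z/; each receives one epenthetic vowel.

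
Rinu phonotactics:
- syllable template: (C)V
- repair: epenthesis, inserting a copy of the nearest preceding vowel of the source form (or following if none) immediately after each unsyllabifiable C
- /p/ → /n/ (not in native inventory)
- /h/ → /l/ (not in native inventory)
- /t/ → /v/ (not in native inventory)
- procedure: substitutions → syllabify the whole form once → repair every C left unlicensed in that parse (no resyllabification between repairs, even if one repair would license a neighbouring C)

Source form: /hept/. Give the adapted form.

Substitution: /h/ → /l/, /p/ → /n/, /t/ → /v/, giving /lenv/.
The consonants /n/, /v/ cannot be parsed into a legal (C)V syllable (no codas are permitted; onsets are limited to one consonant).
Each unlicensed consonant becomes the onset of a new syllable: /n/ → /ne/, /v/ → /ve/.

leneve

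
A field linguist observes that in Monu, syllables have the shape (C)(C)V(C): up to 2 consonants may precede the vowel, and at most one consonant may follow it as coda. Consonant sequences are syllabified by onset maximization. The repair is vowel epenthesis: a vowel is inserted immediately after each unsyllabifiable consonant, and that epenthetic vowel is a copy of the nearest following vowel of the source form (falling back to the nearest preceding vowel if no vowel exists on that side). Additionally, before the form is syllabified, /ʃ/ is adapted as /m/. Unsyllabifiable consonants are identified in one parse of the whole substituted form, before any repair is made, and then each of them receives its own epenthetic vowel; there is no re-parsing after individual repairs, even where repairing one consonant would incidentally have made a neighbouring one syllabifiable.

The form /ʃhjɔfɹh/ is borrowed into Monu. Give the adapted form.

mɔhjɔfɹɔhɔ

Substitution: /ʃ/ → /m/, giving /mhjɔfɹh/.
Under (C)(C)V(C), the unsyllabifiable consonants are /m/, /ɹ/, /h/ (at most one coda consonant is licensed; onsets may contain at most 2 consonants).
Each unlicensed consonant becomes the onset of a new syllable: /m/ → /mɔ/, /ɹ/ → /ɹɔ/, /h/ → /hɔ/.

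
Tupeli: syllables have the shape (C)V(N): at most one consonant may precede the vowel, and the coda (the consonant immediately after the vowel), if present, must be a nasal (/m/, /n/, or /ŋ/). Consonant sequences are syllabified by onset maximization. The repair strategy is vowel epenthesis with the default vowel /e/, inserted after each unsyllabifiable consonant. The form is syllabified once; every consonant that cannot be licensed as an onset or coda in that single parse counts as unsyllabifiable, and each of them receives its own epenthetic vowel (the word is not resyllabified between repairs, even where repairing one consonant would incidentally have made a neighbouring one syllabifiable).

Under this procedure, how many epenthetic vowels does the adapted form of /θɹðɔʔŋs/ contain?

The unsyllabifiable consonants are /θ/, /ɹ/, /ʔ/, /ŋ/, /s/; each receives one epenthetic vowel.

5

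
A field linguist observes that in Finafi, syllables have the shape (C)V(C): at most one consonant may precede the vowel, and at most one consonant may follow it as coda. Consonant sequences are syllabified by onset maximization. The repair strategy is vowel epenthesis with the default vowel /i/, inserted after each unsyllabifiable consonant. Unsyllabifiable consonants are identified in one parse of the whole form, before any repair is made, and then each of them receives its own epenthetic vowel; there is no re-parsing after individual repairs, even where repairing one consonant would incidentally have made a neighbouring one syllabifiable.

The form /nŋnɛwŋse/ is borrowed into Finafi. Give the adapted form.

niŋinɛwŋise

Syllabifying with onset maximization leaves /n/, /ŋ/, /ŋ/ stranded (at most one coda consonant is licensed; onsets are limited to one consonant).
Each unlicensed consonant becomes the onset of a new syllable: /n/ → /ni/, /ŋ/ → /ŋi/, /ŋ/ → /ŋi/.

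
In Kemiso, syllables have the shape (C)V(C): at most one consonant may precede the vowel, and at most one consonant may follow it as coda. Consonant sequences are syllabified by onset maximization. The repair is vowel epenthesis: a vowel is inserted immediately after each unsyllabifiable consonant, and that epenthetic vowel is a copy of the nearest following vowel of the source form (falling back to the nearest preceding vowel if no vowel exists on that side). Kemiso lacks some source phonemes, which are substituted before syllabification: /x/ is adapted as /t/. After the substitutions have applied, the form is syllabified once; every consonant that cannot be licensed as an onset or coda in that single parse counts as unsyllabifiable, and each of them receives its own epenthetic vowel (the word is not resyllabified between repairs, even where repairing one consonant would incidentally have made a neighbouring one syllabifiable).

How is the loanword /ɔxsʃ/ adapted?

ɔtsɔʃɔ

Substitution: /x/ → /t/, giving /ɔtsʃ/.
Under (C)V(C), the unsyllabifiable consonants are /s/, /ʃ/ (at most one coda consonant is licensed; onsets are limited to one consonant).
Each unlicensed consonant becomes the onset of a new syllable: /s/ → /sɔ/, /ʃ/ → /ʃɔ/.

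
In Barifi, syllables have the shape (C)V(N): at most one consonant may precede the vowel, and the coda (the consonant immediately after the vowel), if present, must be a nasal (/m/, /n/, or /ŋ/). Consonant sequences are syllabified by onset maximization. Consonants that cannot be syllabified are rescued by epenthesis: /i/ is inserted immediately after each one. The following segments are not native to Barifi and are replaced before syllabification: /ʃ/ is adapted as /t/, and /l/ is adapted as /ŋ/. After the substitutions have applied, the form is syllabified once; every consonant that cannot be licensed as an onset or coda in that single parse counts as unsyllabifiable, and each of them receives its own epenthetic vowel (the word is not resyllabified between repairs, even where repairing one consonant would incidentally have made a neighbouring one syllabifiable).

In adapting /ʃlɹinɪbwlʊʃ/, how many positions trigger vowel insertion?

After substitution the input is /tŋɹinɪbwŋʊt/.
The unsyllabifiable consonants are /t/, /ŋ/, /b/, /w/, /t/; each receives one epenthetic vowel.

5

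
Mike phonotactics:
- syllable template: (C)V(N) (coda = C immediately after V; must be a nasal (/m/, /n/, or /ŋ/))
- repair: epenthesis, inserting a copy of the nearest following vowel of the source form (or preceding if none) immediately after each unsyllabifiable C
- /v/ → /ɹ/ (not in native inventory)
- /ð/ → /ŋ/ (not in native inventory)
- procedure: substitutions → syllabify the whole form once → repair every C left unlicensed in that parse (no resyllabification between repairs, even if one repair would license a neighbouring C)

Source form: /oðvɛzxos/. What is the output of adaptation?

Substitution: /ð/ → /ŋ/, /v/ → /ɹ/, giving /oŋɹɛzxos/.
Under (C)V(N), the unsyllabifiable consonants are /z/, /s/ (only a nasal (/m/, /n/, or /ŋ/) is licensed in coda position; onsets are limited to one consonant).
Inserting the epenthetic vowel yields /z/ → /zo/, /s/ → /so/.

oŋɹɛzoxoso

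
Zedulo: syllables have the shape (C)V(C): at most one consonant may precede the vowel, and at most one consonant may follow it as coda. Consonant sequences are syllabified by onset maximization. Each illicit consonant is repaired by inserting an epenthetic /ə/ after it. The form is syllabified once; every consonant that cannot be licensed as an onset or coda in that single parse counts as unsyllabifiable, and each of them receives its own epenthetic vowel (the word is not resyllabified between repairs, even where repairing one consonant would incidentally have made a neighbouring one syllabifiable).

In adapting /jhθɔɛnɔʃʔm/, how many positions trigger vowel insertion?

4

The unsyllabifiable consonants are /j/, /h/, /ʔ/, /m/; each receives one epenthetic vowel.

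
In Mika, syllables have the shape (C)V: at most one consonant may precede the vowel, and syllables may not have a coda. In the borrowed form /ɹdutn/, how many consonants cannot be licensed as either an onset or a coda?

Under (C)V, the unsyllabifiable consonants are /ɹ/, /t/, /n/ (no codas are permitted; onsets are limited to one consonant).

3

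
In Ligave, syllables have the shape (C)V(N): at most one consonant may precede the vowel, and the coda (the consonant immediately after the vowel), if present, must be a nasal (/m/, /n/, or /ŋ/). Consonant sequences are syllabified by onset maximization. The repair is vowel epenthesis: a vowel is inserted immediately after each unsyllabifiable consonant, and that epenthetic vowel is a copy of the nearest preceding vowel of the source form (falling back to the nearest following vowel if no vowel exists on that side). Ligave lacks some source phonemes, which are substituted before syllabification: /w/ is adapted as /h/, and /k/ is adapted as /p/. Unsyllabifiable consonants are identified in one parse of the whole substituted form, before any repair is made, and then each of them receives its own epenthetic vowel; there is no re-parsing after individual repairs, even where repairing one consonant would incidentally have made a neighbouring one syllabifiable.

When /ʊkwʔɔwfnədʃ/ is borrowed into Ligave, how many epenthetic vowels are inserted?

After substitution the input is /ʊphʔɔhfnədʃ/.
The unsyllabifiable consonants are /p/, /h/, /h/, /f/, /d/, /ʃ/; each receives one epenthetic vowel.

6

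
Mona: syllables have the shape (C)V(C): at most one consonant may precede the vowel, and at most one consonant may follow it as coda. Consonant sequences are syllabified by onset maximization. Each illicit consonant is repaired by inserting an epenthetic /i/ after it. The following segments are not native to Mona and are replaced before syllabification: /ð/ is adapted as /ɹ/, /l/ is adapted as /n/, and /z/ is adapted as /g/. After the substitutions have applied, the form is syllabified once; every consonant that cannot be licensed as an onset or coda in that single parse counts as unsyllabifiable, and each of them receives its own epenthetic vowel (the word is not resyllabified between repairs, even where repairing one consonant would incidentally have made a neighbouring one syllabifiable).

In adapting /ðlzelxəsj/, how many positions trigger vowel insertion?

After substitution the input is /ɹngenxəsj/.
The unsyllabifiable consonants are /ɹ/, /n/, /j/; each receives one epenthetic vowel.

3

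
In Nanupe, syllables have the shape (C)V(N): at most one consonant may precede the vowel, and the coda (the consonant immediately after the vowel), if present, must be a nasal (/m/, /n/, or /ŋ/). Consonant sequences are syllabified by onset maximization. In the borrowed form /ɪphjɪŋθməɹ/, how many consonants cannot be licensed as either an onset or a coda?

The consonants /p/, /h/, /θ/, /ɹ/ cannot be parsed into a legal (C)V(N) syllable (only a nasal (/m/, /n/, or /ŋ/) is licensed in coda position; onsets are limited to one consonant).

4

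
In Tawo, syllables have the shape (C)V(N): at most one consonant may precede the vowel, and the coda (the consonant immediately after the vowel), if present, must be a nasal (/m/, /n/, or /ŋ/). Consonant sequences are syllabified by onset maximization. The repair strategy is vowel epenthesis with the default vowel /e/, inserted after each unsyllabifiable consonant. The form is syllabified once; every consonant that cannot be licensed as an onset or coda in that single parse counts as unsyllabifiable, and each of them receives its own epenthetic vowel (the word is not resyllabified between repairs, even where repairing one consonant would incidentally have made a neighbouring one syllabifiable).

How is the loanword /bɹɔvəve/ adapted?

Syllabifying with onset maximization leaves /b/ stranded (only a nasal (/m/, /n/, or /ŋ/) is licensed in coda position; onsets are limited to one consonant).
Epenthesis after each stranded consonant: /b/ → /be/.

beɹɔvəve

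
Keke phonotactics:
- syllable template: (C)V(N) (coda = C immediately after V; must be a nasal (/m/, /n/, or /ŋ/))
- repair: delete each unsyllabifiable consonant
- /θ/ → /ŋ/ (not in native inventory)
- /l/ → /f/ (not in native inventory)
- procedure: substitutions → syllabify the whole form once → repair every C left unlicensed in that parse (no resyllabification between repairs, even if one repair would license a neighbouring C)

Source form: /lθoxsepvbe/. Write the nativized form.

Substitution: /l/ → /f/, /θ/ → /ŋ/, giving /fŋoxsepvbe/.
Syllabifying with onset maximization leaves /f/, /x/, /p/, /v/ stranded (only a nasal (/m/, /n/, or /ŋ/) is licensed in coda position; onsets are limited to one consonant).
Each unlicensed consonant is deleted: /f/, /x/, /p/, /v/.

ŋosebe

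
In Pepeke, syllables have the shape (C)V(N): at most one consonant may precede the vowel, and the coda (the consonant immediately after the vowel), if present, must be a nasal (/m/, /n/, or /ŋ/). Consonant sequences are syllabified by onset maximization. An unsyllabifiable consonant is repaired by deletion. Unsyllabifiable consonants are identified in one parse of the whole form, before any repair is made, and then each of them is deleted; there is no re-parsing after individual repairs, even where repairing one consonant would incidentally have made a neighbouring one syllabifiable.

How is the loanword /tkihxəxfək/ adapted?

Syllabifying with onset maximization leaves /t/, /h/, /x/, /k/ stranded (only a nasal (/m/, /n/, or /ŋ/) is licensed in coda position; onsets are limited to one consonant).
Each unlicensed consonant is deleted: /t/, /h/, /x/, /k/.

kixəfə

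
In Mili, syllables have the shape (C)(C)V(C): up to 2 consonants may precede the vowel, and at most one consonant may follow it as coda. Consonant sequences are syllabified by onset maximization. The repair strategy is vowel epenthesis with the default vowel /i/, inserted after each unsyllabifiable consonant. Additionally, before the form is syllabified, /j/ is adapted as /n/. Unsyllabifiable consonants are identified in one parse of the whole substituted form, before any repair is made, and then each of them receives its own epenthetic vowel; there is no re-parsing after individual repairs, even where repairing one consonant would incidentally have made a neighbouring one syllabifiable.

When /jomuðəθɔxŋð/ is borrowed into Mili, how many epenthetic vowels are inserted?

2

After substitution the input is /nomuðəθɔxŋð/.
The unsyllabifiable consonants are /ŋ/, /ð/; each receives one epenthetic vowel.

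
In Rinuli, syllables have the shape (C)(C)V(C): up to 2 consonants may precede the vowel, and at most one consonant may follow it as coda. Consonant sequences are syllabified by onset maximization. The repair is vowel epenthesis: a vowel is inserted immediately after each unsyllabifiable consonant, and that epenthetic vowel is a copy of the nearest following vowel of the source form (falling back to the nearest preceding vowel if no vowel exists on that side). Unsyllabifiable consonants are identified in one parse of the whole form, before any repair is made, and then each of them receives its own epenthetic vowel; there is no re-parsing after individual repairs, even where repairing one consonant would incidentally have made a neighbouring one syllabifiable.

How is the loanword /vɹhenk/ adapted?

veɹhenke

Under (C)(C)V(C), the unsyllabifiable consonants are /v/, /k/ (at most one coda consonant is licensed; onsets may contain at most 2 consonants).
Each unlicensed consonant becomes the onset of a new syllable: /v/ → /ve/, /k/ → /ke/.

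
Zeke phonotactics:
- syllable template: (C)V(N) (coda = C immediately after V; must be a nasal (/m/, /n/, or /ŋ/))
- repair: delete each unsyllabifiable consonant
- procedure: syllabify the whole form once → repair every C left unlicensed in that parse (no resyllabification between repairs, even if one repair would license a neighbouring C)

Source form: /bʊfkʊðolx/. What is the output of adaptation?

bʊkʊðo

Syllabifying with onset maximization leaves /f/, /l/, /x/ stranded (only a nasal (/m/, /n/, or /ŋ/) is licensed in coda position; onsets are limited to one consonant).
Each unlicensed consonant is deleted: /f/, /l/, /x/.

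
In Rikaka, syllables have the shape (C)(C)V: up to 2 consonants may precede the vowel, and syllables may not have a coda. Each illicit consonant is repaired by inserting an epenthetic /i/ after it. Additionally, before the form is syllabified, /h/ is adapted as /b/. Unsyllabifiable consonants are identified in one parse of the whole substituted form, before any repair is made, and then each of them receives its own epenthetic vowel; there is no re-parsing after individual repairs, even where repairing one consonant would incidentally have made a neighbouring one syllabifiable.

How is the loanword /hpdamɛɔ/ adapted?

Substitution: /h/ → /b/, giving /bpdamɛɔ/.
The consonants /b/ cannot be parsed into a legal (C)(C)V syllable (no codas are permitted; onsets may contain at most 2 consonants).
Inserting the epenthetic vowel yields /b/ → /bi/.

bipdamɛɔ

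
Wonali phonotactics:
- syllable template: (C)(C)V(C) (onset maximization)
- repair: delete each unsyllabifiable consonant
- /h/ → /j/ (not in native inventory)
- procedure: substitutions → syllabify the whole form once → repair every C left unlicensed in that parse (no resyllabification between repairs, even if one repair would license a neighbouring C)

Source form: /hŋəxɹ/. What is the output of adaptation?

jŋəx

Substitution: /h/ → /j/, giving /jŋəxɹ/.
Under (C)(C)V(C), the unsyllabifiable consonants are /ɹ/ (at most one coda consonant is licensed; onsets may contain at most 2 consonants).
Each unlicensed consonant is deleted: /ɹ/.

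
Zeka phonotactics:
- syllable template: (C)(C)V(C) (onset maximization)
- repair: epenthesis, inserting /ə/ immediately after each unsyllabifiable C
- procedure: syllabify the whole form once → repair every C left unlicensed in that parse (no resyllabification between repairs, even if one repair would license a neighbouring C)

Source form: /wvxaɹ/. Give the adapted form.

The consonants /w/ cannot be parsed into a legal (C)(C)V(C) syllable (at most one coda consonant is licensed; onsets may contain at most 2 consonants).
Inserting the epenthetic vowel yields /w/ → /wə/.

wəvxaɹ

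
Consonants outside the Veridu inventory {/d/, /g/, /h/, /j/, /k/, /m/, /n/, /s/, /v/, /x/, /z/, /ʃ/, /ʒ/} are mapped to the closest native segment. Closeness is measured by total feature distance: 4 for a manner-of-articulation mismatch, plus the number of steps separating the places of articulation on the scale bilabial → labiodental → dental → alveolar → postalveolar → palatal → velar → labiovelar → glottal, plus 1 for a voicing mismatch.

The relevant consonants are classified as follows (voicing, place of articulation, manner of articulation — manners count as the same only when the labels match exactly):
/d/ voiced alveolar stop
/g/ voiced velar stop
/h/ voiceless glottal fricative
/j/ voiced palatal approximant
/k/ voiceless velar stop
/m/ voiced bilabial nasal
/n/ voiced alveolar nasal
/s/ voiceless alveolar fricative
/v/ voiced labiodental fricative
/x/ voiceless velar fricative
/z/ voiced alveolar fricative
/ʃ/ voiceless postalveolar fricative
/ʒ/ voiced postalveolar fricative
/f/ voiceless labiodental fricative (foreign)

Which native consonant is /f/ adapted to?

/v/ is closest: same manner (fricative), place distance 0 (labiodental→labiodental), voicing differs (+1); total 1. Next closest is /s/ at distance 2.

v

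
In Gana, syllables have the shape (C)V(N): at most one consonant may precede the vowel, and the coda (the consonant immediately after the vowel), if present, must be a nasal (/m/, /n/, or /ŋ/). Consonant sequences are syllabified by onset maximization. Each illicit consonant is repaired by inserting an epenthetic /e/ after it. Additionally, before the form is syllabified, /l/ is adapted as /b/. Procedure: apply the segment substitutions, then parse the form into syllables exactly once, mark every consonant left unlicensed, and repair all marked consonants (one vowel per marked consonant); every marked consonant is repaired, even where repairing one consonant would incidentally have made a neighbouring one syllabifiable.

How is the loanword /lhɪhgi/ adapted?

Substitution: /l/ → /b/, giving /bhɪhgi/.
The consonants /b/, /h/ cannot be parsed into a legal (C)V(N) syllable (only a nasal (/m/, /n/, or /ŋ/) is licensed in coda position; onsets are limited to one consonant).
Inserting the epenthetic vowel yields /b/ → /be/, /h/ → /he/.

behɪhegi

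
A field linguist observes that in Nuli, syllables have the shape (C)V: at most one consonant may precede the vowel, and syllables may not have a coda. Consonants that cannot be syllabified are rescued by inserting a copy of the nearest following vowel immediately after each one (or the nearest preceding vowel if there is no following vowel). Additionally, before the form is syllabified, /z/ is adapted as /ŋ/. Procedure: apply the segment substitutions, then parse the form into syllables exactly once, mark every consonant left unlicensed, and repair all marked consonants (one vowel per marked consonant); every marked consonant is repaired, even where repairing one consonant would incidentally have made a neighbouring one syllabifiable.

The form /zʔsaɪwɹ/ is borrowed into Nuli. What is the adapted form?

ŋaʔasaɪwɪɹɪ

Substitution: /z/ → /ŋ/, giving /ŋʔsaɪwɹ/.
Syllabifying with onset maximization leaves /ŋ/, /ʔ/, /w/, /ɹ/ stranded (no codas are permitted; onsets are limited to one consonant).
Epenthesis after each stranded consonant: /ŋ/ → /ŋa/, /ʔ/ → /ʔa/, /w/ → /wɪ/, /ɹ/ → /ɹɪ/.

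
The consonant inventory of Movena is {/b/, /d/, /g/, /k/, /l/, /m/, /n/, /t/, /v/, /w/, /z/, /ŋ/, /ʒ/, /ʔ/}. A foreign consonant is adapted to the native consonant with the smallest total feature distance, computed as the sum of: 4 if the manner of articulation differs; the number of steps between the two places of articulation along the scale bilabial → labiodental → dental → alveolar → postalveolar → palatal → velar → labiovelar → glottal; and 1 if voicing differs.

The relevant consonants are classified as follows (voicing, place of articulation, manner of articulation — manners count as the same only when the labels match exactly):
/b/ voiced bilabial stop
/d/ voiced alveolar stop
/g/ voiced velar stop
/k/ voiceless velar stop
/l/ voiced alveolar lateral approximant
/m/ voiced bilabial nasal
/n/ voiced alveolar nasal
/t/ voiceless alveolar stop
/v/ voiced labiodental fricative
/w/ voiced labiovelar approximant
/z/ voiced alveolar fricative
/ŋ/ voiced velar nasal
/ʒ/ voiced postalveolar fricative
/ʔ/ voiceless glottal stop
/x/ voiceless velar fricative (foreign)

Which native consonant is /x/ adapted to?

ʒ

/ʒ/ is closest: same manner (fricative), place distance 2 (velar→postalveolar), voicing differs (+1); total 3. Next closest is /k/ at distance 4.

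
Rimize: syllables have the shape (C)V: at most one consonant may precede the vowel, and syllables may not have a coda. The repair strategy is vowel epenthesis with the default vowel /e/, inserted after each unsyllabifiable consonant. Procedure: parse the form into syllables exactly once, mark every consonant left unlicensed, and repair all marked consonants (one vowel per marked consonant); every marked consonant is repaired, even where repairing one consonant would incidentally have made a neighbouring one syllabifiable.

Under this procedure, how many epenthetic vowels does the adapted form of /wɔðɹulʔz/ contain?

The unsyllabifiable consonants are /ð/, /l/, /ʔ/, /z/; each receives one epenthetic vowel.

4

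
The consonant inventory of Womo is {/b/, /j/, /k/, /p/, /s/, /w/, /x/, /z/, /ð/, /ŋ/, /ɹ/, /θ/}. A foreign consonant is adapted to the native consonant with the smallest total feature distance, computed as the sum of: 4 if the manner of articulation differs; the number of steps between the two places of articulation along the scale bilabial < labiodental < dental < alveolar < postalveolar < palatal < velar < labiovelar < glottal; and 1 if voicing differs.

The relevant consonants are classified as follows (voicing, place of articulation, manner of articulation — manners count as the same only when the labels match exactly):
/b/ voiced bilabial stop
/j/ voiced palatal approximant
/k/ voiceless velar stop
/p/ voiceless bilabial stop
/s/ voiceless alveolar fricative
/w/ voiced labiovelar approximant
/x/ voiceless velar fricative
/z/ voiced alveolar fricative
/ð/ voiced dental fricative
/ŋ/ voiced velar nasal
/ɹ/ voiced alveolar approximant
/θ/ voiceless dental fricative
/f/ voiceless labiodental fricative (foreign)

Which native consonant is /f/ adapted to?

/θ/ is closest: same manner (fricative), place distance 1 (labiodental→dental), same voicing; total 1. Next closest is /s/ at distance 2.

θ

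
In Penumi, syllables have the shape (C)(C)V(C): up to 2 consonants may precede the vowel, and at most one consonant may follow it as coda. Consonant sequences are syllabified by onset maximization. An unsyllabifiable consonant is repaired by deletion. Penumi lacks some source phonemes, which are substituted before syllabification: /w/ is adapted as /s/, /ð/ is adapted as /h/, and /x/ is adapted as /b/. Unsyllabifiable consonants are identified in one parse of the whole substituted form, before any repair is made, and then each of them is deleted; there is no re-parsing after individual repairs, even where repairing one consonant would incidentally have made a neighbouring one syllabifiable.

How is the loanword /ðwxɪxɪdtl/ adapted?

Substitution: /ð/ → /h/, /w/ → /s/, /x/ → /b/, giving /hsbɪbɪdtl/.
Syllabifying with onset maximization leaves /h/, /t/, /l/ stranded (at most one coda consonant is licensed; onsets may contain at most 2 consonants).
Deletion applies to /h/, /t/, /l/.

sbɪbɪd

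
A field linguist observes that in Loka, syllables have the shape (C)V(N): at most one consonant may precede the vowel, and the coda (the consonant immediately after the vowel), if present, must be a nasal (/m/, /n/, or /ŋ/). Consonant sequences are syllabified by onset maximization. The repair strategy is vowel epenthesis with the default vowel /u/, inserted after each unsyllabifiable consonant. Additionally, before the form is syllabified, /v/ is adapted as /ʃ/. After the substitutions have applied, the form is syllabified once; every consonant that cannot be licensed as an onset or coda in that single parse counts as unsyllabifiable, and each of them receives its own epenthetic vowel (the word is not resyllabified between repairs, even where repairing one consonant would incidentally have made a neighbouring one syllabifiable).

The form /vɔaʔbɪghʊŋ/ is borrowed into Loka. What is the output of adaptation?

ʃɔaʔubɪguhʊŋ

Substitution: /v/ → /ʃ/, giving /ʃɔaʔbɪghʊŋ/.
The consonants /ʔ/, /g/ cannot be parsed into a legal (C)V(N) syllable (only a nasal (/m/, /n/, or /ŋ/) is licensed in coda position; onsets are limited to one consonant).
Epenthesis after each stranded consonant: /ʔ/ → /ʔu/, /g/ → /gu/.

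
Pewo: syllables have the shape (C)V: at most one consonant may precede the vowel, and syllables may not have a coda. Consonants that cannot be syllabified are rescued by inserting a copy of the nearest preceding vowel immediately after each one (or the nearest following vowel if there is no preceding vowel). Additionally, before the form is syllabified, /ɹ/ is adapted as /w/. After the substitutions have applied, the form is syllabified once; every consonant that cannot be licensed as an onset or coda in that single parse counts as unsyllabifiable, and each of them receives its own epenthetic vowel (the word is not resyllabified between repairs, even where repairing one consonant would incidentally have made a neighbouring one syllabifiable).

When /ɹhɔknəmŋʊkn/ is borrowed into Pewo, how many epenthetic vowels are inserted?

5

After substitution the input is /whɔknəmŋʊkn/.
The unsyllabifiable consonants are /w/, /k/, /m/, /k/, /n/; each receives one epenthetic vowel.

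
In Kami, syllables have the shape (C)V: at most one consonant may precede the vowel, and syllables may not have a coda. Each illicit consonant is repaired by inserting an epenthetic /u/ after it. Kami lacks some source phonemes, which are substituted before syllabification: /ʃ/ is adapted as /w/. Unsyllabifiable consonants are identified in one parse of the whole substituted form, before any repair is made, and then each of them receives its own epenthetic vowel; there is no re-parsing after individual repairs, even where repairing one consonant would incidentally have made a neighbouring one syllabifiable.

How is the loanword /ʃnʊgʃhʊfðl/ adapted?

Substitution: /ʃ/ → /w/, giving /wnʊgwhʊfðl/.
Under (C)V, the unsyllabifiable consonants are /w/, /g/, /w/, /f/, /ð/, /l/ (no codas are permitted; onsets are limited to one consonant).
Each unlicensed consonant becomes the onset of a new syllable: /w/ → /wu/, /g/ → /gu/, /w/ → /wu/, /f/ → /fu/, /ð/ → /ðu/, /l/ → /lu/.

wunʊguwuhʊfuðulu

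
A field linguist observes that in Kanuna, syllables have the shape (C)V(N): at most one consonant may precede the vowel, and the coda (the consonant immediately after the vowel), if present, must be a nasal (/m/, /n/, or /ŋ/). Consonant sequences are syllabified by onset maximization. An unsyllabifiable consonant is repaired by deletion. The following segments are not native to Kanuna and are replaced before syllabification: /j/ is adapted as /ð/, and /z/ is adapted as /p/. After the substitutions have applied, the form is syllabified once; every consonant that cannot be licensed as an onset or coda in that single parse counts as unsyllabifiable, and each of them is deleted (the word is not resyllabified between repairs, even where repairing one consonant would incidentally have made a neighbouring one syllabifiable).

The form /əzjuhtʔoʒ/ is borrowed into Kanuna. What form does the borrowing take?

Substitution: /z/ → /p/, /j/ → /ð/, giving /əpðuhtʔoʒ/.
Under (C)V(N), the unsyllabifiable consonants are /p/, /h/, /t/, /ʒ/ (only a nasal (/m/, /n/, or /ŋ/) is licensed in coda position; onsets are limited to one consonant).
Deleting the stranded consonants removes /p/, /h/, /t/, /ʒ/.

əðuʔo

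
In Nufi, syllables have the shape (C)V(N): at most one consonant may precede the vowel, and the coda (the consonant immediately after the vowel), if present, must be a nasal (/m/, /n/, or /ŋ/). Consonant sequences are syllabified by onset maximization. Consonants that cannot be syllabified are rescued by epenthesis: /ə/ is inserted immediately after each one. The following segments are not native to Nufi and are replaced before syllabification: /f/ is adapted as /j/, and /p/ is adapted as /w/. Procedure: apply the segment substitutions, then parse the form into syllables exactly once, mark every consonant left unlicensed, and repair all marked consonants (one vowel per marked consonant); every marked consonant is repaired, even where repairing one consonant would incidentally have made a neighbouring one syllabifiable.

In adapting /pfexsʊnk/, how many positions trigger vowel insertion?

3

After substitution the input is /wjexsʊnk/.
The unsyllabifiable consonants are /w/, /x/, /k/; each receives one epenthetic vowel.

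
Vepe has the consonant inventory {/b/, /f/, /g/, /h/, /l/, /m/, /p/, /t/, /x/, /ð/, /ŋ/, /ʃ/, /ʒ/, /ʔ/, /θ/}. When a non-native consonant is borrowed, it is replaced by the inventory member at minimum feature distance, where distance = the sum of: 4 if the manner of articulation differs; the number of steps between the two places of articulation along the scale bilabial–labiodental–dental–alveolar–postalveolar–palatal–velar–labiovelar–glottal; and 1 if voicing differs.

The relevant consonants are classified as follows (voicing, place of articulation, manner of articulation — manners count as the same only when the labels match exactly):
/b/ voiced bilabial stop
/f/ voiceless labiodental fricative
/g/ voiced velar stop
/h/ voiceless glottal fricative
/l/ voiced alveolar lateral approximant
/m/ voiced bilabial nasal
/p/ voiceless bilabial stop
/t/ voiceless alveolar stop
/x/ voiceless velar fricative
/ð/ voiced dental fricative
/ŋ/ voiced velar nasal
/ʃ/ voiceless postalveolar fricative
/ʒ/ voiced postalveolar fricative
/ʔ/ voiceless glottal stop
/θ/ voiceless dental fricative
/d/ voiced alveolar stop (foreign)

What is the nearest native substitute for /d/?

/t/ is closest: same manner (stop), place distance 0 (alveolar→alveolar), voicing differs (+1); total 1. Next closest is /b/ at distance 3.

t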